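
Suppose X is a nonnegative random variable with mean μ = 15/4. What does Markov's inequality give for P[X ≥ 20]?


μ = E[X] = 15/4, a = 20.
Markov: P[X ≥ 20] ≤ μ/a = (15/4)/20 = 3/16.
Numerically: ≈ 0.187500.
(Since a = 20 > μ = 3.750000, the bound 3/16 is < 1 and informative.)

P[X ≥ 20] ≤ 3/16 ≈ 0.187500.


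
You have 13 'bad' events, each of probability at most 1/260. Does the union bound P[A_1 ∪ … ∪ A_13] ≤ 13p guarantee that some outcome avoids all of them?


Union bound: P[∪_{i=1}^{13} A_i] ≤ Σ_i P[A_i] ≤ 13·p = 13·(1/260) = 1/20.
Numerically: 1/20 ≈ 0.05000.
Is 1/20 < 1? YES.
Since P[∪ A_i] ≤ 1/20 < 1, the complement has P[∩ A_i^c] ≥ 1 − 1/20 = 19/20 > 0, so some outcome avoids every A_i.

13·p = 1/20 ≈ 0.05000; existence CERTIFIED by the union bound.


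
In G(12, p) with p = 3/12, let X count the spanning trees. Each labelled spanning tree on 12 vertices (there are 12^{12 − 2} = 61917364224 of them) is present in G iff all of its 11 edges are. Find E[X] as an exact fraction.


K_12 has 12^{12 − 2} = 61917364224 labelled spanning trees.
For each such spanning tree H, let X_H = 1 if all 11 edges of H are present in G. Then P[X_H = 1] = p^{11} = (1/4)^{11} = 1/4194304.
By linearity: E[X] = Σ_H E[X_H] = 61917364224 · p^{11} = 61917364224 · 1/4194304 = 59049/4.
Numerically: E[X] ≈ 1.476e+04.

E[X] = 61917364224 · (1/4)^{11} = 59049/4 ≈ 1.476e+04.


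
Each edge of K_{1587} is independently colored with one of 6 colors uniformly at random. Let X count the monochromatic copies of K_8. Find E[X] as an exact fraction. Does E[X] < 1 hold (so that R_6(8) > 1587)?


E[X] = C(1587, 8) · 6^{1 − 28} = 980438554550826798570 · 6^{−27} = 980438554550826798570/1023490369077469249536.
As a reduced fraction: E[X] = 54468808586157044365/56860576059859402752 ≈ 0.9579.
Is E[X] < 1? YES.
Since E[X] < 1, there exists a 6-coloring of K_{1587} with no monochromatic K_8; hence R_6(8) > 1587.

E[X] = 54468808586157044365/56860576059859402752 ≈ 0.9579; E[X] < 1, so R_6(8) > 1587.


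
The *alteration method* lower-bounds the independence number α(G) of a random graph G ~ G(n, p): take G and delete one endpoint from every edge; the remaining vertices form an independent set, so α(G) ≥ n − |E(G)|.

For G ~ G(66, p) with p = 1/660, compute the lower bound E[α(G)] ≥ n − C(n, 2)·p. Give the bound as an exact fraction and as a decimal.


E[|E(G)|] = C(66, 2)·p = 2145 · (1/660) = 13/4.
E[α(G)] ≥ n − E[|E(G)|] = 66 − 13/4 = 251/4.
Numerically: ≈ 62.750.
(This is only a lower bound; the true E[α(G)] may be larger.)

E[α(G)] ≥ 251/4 ≈ 62.750.


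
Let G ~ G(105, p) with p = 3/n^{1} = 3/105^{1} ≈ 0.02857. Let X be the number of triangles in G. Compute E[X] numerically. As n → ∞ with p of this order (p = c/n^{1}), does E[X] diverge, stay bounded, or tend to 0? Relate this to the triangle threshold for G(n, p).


Number of potential triangles: C(105, 3) = 187460.
Each occurs with probability p³ ≈ (0.02857)³ ≈ 2.332362e-05.
By linearity: E[X] = C(105, 3)·p³ ≈ 187460 · 2.332362e-05 ≈ 4.3722.
Here α = 1, so p = 3/n is exactly at the triangle threshold p ~ 1/n. Asymptotically E[X] → c³/6 = 3³/6 = 9/2 ≈ 4.5000, a bounded constant. In this regime the triangle count is asymptotically Poisson(c³/6).

E[X] ≈ 4.3722; in regime p = Θ(1/n^{1}) E[X] stays bounded (at the triangle threshold p ~ 1/n).


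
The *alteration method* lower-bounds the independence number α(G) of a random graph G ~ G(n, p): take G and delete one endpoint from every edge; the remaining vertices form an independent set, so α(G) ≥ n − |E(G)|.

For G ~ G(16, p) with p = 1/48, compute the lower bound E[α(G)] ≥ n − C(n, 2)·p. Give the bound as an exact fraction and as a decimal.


E[|E(G)|] = C(16, 2)·p = 120 · (1/48) = 5/2.
E[α(G)] ≥ n − E[|E(G)|] = 16 − 5/2 = 27/2.
Numerically: ≈ 13.50000.
(This is only a lower bound; the true E[α(G)] may be larger.)

E[α(G)] ≥ 27/2 ≈ 13.50000.


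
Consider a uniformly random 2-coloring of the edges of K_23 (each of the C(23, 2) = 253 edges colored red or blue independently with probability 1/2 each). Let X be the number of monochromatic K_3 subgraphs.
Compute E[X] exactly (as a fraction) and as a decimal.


Let X = Σ_S X_S over the C(23, 3) = 1771 subsets S of size 3, where X_S = 1 if the K_3 on S is monochromatic.
For a fixed S, the K_3 on S has C(3, 2) = 3 edges. P[all 3 edges red] = (1/2)^3, and likewise for blue, so P[monochromatic] = 2·(1/2)^3 = 2^{1 − 3} = 1/4.
By linearity of expectation: E[X] = C(23, 3) · 2^{1 − 3} = 1771 · 1/4 = 1771/4.
Numerically: E[X] ≈ 442.75000.

E[X] = C(23,3)·2^(1−C(3,2)) = 1771/4 ≈ 442.75000.


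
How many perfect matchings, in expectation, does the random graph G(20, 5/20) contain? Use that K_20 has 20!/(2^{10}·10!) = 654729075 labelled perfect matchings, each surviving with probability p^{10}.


K_20 has 20!/(2^{10}·10!) = 654729075 labelled perfect matchings.
For each such perfect matching H, let X_H = 1 if all 10 edges of H are present in G. Then P[X_H = 1] = p^{10} = (1/4)^{10} = 1/1048576.
By linearity: E[X] = Σ_H E[X_H] = 654729075 · p^{10} = 654729075 · 1/1048576 = 654729075/1048576.
Numerically: E[X] ≈ 624.

E[X] = 654729075 · (1/4)^{10} = 654729075/1048576 ≈ 624.


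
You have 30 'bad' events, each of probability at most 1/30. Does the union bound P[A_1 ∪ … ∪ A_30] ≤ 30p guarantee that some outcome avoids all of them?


Union bound: P[∪_{i=1}^{30} A_i] ≤ Σ_i P[A_i] ≤ 30·p = 30·(1/30) = 1.
Numerically: 1 ≈ 1.000.
Is 1 < 1? NO.
Since the bound 1 is ≥ 1, the union bound is uninformative here; it does NOT by itself certify existence.

30·p = 1 ≈ 1.000; existence NOT certified by the union bound.


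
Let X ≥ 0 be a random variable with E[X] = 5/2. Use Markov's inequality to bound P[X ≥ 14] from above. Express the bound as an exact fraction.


μ = E[X] = 5/2, a = 14.
Markov: P[X ≥ 14] ≤ μ/a = (5/2)/14 = 5/28.
Numerically: ≈ 0.17857.
(Since a = 14 > μ = 2.50000, the bound 5/28 is < 1 and informative.)

P[X ≥ 14] ≤ 5/28 ≈ 0.17857.


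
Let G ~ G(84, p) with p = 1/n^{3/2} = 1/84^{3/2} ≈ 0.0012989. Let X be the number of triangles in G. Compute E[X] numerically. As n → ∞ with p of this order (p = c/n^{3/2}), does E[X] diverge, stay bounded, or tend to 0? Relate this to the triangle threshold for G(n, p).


Number of potential triangles: C(84, 3) = 95284.
Each occurs with probability p³ ≈ (0.0012989)³ ≈ 2.1915088e-09.
By linearity: E[X] = C(84, 3)·p³ ≈ 95284 · 2.1915088e-09 ≈ 0.00021.
Since α = 3/2 > 1, p = c/n^{3/2} = o(1/n) is below the triangle threshold p ~ 1/n. Asymptotically E[X] ~ (c³/6)·n^{3(1−α)} = (1³/6)·n^{-1.5} → 0, so by Markov's inequality G has no triangles w.h.p.

E[X] ≈ 0.00021; in regime p = Θ(1/n^{3/2}) E[X] tends to 0 (below the triangle threshold p ~ 1/n).


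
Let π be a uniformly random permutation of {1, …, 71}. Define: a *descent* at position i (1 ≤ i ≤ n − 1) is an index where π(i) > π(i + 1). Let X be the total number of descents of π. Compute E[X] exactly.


Write X = Σ X_I over i = 1, …, 70, with X_I the indicator of one descent.
There are 70 indicators.
For each fixed i, the pair (π(i), π(i+1)) is a uniformly random ordered pair of distinct values from {1, …, 71}; by symmetry P[π(i) > π(i+1)] = 1/2.
By linearity: E[X] = 70 · (1/2) = (71 − 1) · (1/2) = 35 ≈ 35.0000.

E[X] = 35 = 35.0000.


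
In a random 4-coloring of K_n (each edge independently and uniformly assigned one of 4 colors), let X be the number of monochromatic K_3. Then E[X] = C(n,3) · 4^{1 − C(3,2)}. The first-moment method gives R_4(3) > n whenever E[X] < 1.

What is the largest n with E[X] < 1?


We need C(n, 3) · 4^{1 − 3} < 1, i.e. C(n, 3) < 4^{3 − 1} = 16.
Check values of n near the boundary:
  n = 3: C(3, 3) = 1; 1 < 16? YES
  n = 4: C(4, 3) = 4; 4 < 16? YES
  n = 5: C(5, 3) = 10; 10 < 16? YES
  n = 6: C(6, 3) = 20; 20 < 16? NO
  n = 7: C(7, 3) = 35; 35 < 16? NO
  n = 8: C(8, 3) = 56; 56 < 16? NO
The largest n with C(n, 3) < 16 is n = 5 (where E[X] = 5/8 ≈ 0.625). Hence R_4(3) > 5, i.e. R_4(3) ≥ 6.

Largest n = 5; hence R_4(3) > 5.


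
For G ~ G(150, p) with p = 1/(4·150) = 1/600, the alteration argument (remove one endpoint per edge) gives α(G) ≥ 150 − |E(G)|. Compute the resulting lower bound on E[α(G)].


E[|E(G)|] = C(150, 2)·p = 11175 · (1/600) = 149/8.
E[α(G)] ≥ n − E[|E(G)|] = 150 − 149/8 = 1051/8.
Numerically: ≈ 131.37500.
(This is only a lower bound; the true E[α(G)] may be larger.)

E[α(G)] ≥ 1051/8 ≈ 131.37500.


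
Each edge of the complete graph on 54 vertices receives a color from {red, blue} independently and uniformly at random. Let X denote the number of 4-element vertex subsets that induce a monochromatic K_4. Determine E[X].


Let X = Σ_S X_S over the C(54, 4) = 316251 subsets S of size 4, where X_S = 1 if the K_4 on S is monochromatic.
For a fixed S, the K_4 on S has C(4, 2) = 6 edges. P[all 6 edges red] = (1/2)^6, and likewise for blue, so P[monochromatic] = 2·(1/2)^6 = 2^{1 − 6} = 1/32.
Summing: E[X] = C(54, 4) · 2^{1 − 6} = 316251 · 1/32 = 316251/32.
Numerically: E[X] ≈ 9882.8438.

E[X] = C(54,4)·2^(1−C(4,2)) = 316251/32 ≈ 9882.8438.


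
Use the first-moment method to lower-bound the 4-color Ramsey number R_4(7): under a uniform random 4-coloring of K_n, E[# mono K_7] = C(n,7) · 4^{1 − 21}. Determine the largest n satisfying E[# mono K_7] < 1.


We need C(n, 7) · 4^{1 − 21} < 1, i.e. C(n, 7) < 4^{21 − 1} = 1099511627776.
Check values of n near the boundary:
  n = 178: C(178, 7) = 996867063280; 996867063280 < 1099511627776? YES
  n = 179: C(179, 7) = 1037437234460; 1037437234460 < 1099511627776? YES
  n = 180: C(180, 7) = 1079414463600; 1079414463600 < 1099511627776? YES
  n = 181: C(181, 7) = 1122839183400; 1122839183400 < 1099511627776? NO
  n = 182: C(182, 7) = 1167752750736; 1167752750736 < 1099511627776? NO
The largest n with C(n, 7) < 1099511627776 is n = 180 (where E[X] = 67463403975/68719476736 ≈ 0.982). Hence R_4(7) > 180, i.e. R_4(7) ≥ 181.

Largest n = 180; hence R_4(7) > 180.


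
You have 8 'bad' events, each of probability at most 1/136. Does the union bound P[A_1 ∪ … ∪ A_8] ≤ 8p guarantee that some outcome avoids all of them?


Union bound: P[∪_{i=1}^{8} A_i] ≤ Σ_i P[A_i] ≤ 8·p = 8·(1/136) = 1/17.
Numerically: 1/17 ≈ 0.0588.
Is 1/17 < 1? YES.
Since P[∪ A_i] ≤ 1/17 < 1, the complement has P[∩ A_i^c] ≥ 1 − 1/17 = 16/17 > 0, so some outcome avoids every A_i.

8·p = 1/17 ≈ 0.0588; existence CERTIFIED by the union bound.


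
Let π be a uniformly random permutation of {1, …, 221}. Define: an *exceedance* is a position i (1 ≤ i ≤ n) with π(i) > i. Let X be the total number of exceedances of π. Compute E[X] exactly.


Write X = Σ_{i=1}^{221} X_i, where X_i = 1_{π(i) > i}.
For each fixed i, π(i) is uniform over {1, …, 221} (marginal of a uniform permutation), so P[π(i) > i] = (n − i)/n. Summing: Σ_{i=1}^{221} (n − i)/n = (0 + 1 + … + 220)/221 = 221(221 − 1)/(2·221) = (221 − 1)/2.
Hence E[X] = Σ_{i=1}^{221} (221 − i)/221 = 110 ≈ 110.00000.

E[X] = 110 = 110.00000.


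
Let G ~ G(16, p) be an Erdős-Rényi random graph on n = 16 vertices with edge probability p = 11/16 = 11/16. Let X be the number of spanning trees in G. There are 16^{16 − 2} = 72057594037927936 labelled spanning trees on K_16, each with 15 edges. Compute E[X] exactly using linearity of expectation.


K_16 has 16^{16 − 2} = 72057594037927936 labelled spanning trees.
For each such spanning tree H, let X_H = 1 if all 15 edges of H are present in G. Then P[X_H = 1] = p^{15} = (11/16)^{15} = 4177248169415651/1152921504606846976.
By linearity of expectation: E[X] = Σ_H E[X_H] = 72057594037927936 · p^{15} = 72057594037927936 · 4177248169415651/1152921504606846976 = 4177248169415651/16.
Numerically: E[X] ≈ 2.61e+14.

E[X] = 72057594037927936 · (11/16)^{15} = 4177248169415651/16 ≈ 2.61e+14.


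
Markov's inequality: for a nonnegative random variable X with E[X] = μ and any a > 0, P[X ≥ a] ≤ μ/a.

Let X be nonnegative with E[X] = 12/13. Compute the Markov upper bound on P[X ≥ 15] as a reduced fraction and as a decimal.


μ = E[X] = 12/13, a = 15.
Markov: P[X ≥ 15] ≤ μ/a = (12/13)/15 = 4/65.
Numerically: ≈ 0.0615.
(Since a = 15 > μ = 0.9231, the bound 4/65 is < 1 and informative.)

P[X ≥ 15] ≤ 4/65 ≈ 0.0615.


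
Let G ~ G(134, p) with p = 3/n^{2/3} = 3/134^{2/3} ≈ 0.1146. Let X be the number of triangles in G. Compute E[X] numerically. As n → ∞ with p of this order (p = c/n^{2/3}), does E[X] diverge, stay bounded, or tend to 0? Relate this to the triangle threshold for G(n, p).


Number of potential triangles: C(134, 3) = 392084.
Each occurs with probability p³ ≈ (0.1146)³ ≈ 1.503676e-03.
By linearity: E[X] = C(134, 3)·p³ ≈ 392084 · 1.503676e-03 ≈ 589.5672.
Since α = 2/3 < 1, p = c/n^{2/3} ≫ 1/n is above the triangle threshold p ~ 1/n. Asymptotically E[X] ~ (c³/6)·n^{3(1−α)} = (3³/6)·n^{1} → ∞; triangles are abundant w.h.p.

E[X] ≈ 589.5672; in regime p = Θ(1/n^{2/3}) E[X] diverges (above the triangle threshold p ~ 1/n).


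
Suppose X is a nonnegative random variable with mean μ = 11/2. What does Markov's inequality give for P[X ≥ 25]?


μ = E[X] = 11/2, a = 25.
Markov: P[X ≥ 25] ≤ μ/a = (11/2)/25 = 11/50.
Numerically: ≈ 0.220000.
(Since a = 25 > μ = 5.500000, the bound 11/50 is < 1 and informative.)

P[X ≥ 25] ≤ 11/50 ≈ 0.220000.


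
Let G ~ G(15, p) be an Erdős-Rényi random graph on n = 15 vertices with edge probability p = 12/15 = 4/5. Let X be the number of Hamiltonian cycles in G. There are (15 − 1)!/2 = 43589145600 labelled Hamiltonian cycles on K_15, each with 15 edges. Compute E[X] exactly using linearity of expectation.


K_15 has (15 − 1)!/2 = 43589145600 labelled Hamiltonian cycles.
For each such Hamiltonian cycle H, let X_H = 1 if all 15 edges of H are present in G. Then P[X_H = 1] = p^{15} = (4/5)^{15} = 1073741824/30517578125.
Summing the indicators: E[X] = Σ_H E[X_H] = 43589145600 · p^{15} = 43589145600 · 1073741824/30517578125 = 1872139548125822976/1220703125.
Numerically: E[X] ≈ 1.53e+09.

E[X] = 43589145600 · (4/5)^{15} = 1872139548125822976/1220703125 ≈ 1.53e+09.


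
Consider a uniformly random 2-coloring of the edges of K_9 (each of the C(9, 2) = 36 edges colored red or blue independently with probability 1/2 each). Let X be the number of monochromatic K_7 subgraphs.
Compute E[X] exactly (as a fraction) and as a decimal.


Let X = Σ_S X_S over the C(9, 7) = 36 subsets S of size 7, where X_S = 1 if the K_7 on S is monochromatic.
For a fixed S, the K_7 on S has C(7, 2) = 21 edges. P[all 21 edges red] = (1/2)^21, and likewise for blue, so P[monochromatic] = 2·(1/2)^21 = 2^{1 − 21} = 1/1048576.
Summing: E[X] = C(9, 7) · 2^{1 − 21} = 36 · 1/1048576 = 9/262144.
Numerically: E[X] ≈ 0.000.

E[X] = C(9,7)·2^(1−C(7,2)) = 9/262144 ≈ 0.000.


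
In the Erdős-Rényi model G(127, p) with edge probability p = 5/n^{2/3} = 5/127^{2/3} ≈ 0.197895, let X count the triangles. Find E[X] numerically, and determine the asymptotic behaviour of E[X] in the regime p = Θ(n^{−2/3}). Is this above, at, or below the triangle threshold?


Number of potential triangles: C(127, 3) = 333375.
Each occurs with probability p³ ≈ (0.197895)³ ≈ 7.75001550e-03.
By linearity: E[X] = C(127, 3)·p³ ≈ 333375 · 7.75001550e-03 ≈ 2583.661417.
Since α = 2/3 < 1, p = c/n^{2/3} ≫ 1/n is above the triangle threshold p ~ 1/n. Asymptotically E[X] ~ (c³/6)·n^{3(1−α)} = (5³/6)·n^{1} → ∞; triangles are abundant w.h.p.

E[X] ≈ 2583.661417; in regime p = Θ(1/n^{2/3}) E[X] diverges (above the triangle threshold p ~ 1/n).


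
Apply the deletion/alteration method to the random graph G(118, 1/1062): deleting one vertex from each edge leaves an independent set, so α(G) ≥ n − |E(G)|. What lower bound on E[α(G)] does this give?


E[|E(G)|] = C(118, 2)·p = 6903 · (1/1062) = 13/2.
E[α(G)] ≥ n − E[|E(G)|] = 118 − 13/2 = 223/2.
Numerically: ≈ 111.500000.
(This is only a lower bound; the true E[α(G)] may be larger.)

E[α(G)] ≥ 223/2 ≈ 111.500000.


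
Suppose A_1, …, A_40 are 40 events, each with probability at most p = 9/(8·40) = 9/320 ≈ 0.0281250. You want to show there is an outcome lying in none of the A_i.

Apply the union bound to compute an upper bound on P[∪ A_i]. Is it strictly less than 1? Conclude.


Union bound: P[∪_{i=1}^{40} A_i] ≤ Σ_i P[A_i] ≤ 40·p = 40·(9/320) = 9/8.
Numerically: 9/8 ≈ 1.1250000.
Is 9/8 < 1? NO.
Since the bound 9/8 is ≥ 1, the union bound is uninformative here; it does NOT by itself certify existence.

40·p = 9/8 ≈ 1.1250000; existence NOT certified by the union bound.


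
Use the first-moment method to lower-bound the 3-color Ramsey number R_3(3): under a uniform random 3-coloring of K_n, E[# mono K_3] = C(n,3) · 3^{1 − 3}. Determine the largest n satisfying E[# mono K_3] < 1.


We need C(n, 3) · 3^{1 − 3} < 1, i.e. C(n, 3) < 3^{3 − 1} = 9.
Check values of n near the boundary:
  n = 3: C(3, 3) = 1; 1 < 9? YES
  n = 4: C(4, 3) = 4; 4 < 9? YES
  n = 5: C(5, 3) = 10; 10 < 9? NO
  n = 6: C(6, 3) = 20; 20 < 9? NO
  n = 7: C(7, 3) = 35; 35 < 9? NO
The largest n with C(n, 3) < 9 is n = 4 (where E[X] = 4/9 ≈ 0.444). Hence R_3(3) > 4, i.e. R_3(3) ≥ 5.

Largest n = 4; hence R_3(3) > 4.


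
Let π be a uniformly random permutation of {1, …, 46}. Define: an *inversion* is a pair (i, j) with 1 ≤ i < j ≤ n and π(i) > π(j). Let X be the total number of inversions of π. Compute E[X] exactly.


Write X = Σ X_I over the C(46, 2) = 1035 pairs i < j, with X_I the indicator of one inversion.
There are 1035 indicators.
For each fixed pair i < j, the values π(i) and π(j) are two distinct elements of {1, …, 46} in uniformly random order; by symmetry P[π(i) > π(j)] = 1/2.
By linearity: E[X] = 1035 · (1/2) = C(46, 2) · (1/2) = 1035/2 = 1035/2 ≈ 517.500000.

E[X] = 1035/2 = 517.500000.


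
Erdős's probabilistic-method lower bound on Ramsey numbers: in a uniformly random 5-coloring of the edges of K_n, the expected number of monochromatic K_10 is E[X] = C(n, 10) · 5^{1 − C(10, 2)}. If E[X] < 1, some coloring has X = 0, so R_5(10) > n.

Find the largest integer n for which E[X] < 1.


We need C(n, 10) · 5^{1 − 45} < 1, i.e. C(n, 10) < 5^{45 − 1} = 5684341886080801486968994140625.
Check values of n near the boundary:
  n = 5388: C(5388, 10) = 5634865093375880654852250419586; 5634865093375880654852250419586 < 5684341886080801486968994140625? YES
  n = 5389: C(5389, 10) = 5645340767466558997768874792926; 5645340767466558997768874792926 < 5684341886080801486968994140625? YES
  n = 5390: C(5390, 10) = 5655833965919099070255434039753; 5655833965919099070255434039753 < 5684341886080801486968994140625? YES
  n = 5391: C(5391, 10) = 5666344714787188828795213697883; 5666344714787188828795213697883 < 5684341886080801486968994140625? YES
  n = 5392: C(5392, 10) = 5676873040158402483252283957448; 5676873040158402483252283957448 < 5684341886080801486968994140625? YES
  n = 5393: C(5393, 10) = 5687418968154238267170642278008; 5687418968154238267170642278008 < 5684341886080801486968994140625? NO
The largest n with C(n, 10) < 5684341886080801486968994140625 is n = 5392 (where E[X] = 5676873040158402483252283957448/5684341886080801486968994140625 ≈ 0.999). Hence R_5(10) > 5392, i.e. R_5(10) ≥ 5393.

Largest n = 5392; hence R_5(10) > 5392.


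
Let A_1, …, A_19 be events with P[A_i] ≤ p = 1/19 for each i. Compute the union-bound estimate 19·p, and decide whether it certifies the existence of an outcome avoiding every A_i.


Union bound: P[∪_{i=1}^{19} A_i] ≤ Σ_i P[A_i] ≤ 19·p = 19·(1/19) = 1.
Numerically: 1 ≈ 1.0000000.
Is 1 < 1? NO.
Since the bound 1 is ≥ 1, the union bound is uninformative here; it does NOT by itself certify existence.

19·p = 1 ≈ 1.0000000; existence NOT certified by the union bound.


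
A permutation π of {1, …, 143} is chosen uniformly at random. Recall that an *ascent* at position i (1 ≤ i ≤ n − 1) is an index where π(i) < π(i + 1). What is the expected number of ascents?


Write X = Σ X_I over i = 1, …, 142, with X_I the indicator of one ascent.
There are 142 indicators.
For each fixed i, the pair (π(i), π(i+1)) is a uniformly random ordered pair of distinct values from {1, …, 143}; by symmetry P[π(i) < π(i+1)] = 1/2.
By linearity: E[X] = 142 · (1/2) = (143 − 1) · (1/2) = 71 ≈ 71.000.

E[X] = 71 = 71.000.


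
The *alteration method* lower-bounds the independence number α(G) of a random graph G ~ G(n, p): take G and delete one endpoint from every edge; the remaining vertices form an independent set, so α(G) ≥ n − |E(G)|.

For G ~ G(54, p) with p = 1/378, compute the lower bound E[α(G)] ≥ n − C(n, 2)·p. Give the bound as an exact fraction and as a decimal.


E[|E(G)|] = C(54, 2)·p = 1431 · (1/378) = 53/14.
E[α(G)] ≥ n − E[|E(G)|] = 54 − 53/14 = 703/14.
Numerically: ≈ 50.214.
(This is only a lower bound; the true E[α(G)] may be larger.)

E[α(G)] ≥ 703/14 ≈ 50.214.


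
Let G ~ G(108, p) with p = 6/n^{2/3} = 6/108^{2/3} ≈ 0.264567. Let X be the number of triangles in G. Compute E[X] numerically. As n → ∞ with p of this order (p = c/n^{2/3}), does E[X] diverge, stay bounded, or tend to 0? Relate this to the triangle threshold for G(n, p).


Number of potential triangles: C(108, 3) = 204156.
Each occurs with probability p³ ≈ (0.264567)³ ≈ 1.85185185e-02.
By linearity: E[X] = C(108, 3)·p³ ≈ 204156 · 1.85185185e-02 ≈ 3780.666667.
Since α = 2/3 < 1, p = c/n^{2/3} ≫ 1/n is above the triangle threshold p ~ 1/n. Asymptotically E[X] ~ (c³/6)·n^{3(1−α)} = (6³/6)·n^{1} → ∞; triangles are abundant w.h.p.

E[X] ≈ 3780.666667; in regime p = Θ(1/n^{2/3}) E[X] diverges (above the triangle threshold p ~ 1/n).


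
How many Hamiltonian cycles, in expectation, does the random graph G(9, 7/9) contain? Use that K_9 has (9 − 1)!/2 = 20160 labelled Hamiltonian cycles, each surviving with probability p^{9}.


K_9 has (9 − 1)!/2 = 20160 labelled Hamiltonian cycles.
For each such Hamiltonian cycle H, let X_H = 1 if all 9 edges of H are present in G. Then P[X_H = 1] = p^{9} = (7/9)^{9} = 40353607/387420489.
By linearity: E[X] = Σ_H E[X_H] = 20160 · p^{9} = 20160 · 40353607/387420489 = 90392079680/43046721.
Numerically: E[X] ≈ 2099.9.

E[X] = 20160 · (7/9)^{9} = 90392079680/43046721 ≈ 2099.9.


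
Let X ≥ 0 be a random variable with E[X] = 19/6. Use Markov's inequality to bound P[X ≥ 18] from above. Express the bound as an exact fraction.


μ = E[X] = 19/6, a = 18.
Markov: P[X ≥ 18] ≤ μ/a = (19/6)/18 = 19/108.
Numerically: ≈ 0.175926.
(Since a = 18 > μ = 3.166667, the bound 19/108 is < 1 and informative.)

P[X ≥ 18] ≤ 19/108 ≈ 0.175926.


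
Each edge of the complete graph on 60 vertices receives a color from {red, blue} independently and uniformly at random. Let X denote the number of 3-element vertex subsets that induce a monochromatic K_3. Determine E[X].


Let X = Σ_S X_S over the C(60, 3) = 34220 subsets S of size 3, where X_S = 1 if the K_3 on S is monochromatic.
For a fixed S, the K_3 on S has C(3, 2) = 3 edges. P[all 3 edges red] = (1/2)^3, and likewise for blue, so P[monochromatic] = 2·(1/2)^3 = 2^{1 − 3} = 1/4.
By linearity of expectation: E[X] = C(60, 3) · 2^{1 − 3} = 34220 · 1/4 = 8555.
Numerically: E[X] ≈ 8555.0000.

E[X] = C(60,3)·2^(1−C(3,2)) = 8555 ≈ 8555.0000.


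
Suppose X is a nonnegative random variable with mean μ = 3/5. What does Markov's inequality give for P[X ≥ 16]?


μ = E[X] = 3/5, a = 16.
Markov: P[X ≥ 16] ≤ μ/a = (3/5)/16 = 3/80.
Numerically: ≈ 0.037500.
(Since a = 16 > μ = 0.600000, the bound 3/80 is < 1 and informative.)

P[X ≥ 16] ≤ 3/80 ≈ 0.037500.


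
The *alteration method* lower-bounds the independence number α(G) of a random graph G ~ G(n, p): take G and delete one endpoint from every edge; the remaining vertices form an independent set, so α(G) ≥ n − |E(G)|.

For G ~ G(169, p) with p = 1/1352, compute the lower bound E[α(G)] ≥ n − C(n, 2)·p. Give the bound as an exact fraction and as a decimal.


E[|E(G)|] = C(169, 2)·p = 14196 · (1/1352) = 21/2.
E[α(G)] ≥ n − E[|E(G)|] = 169 − 21/2 = 317/2.
Numerically: ≈ 158.5000.
(This is only a lower bound; the true E[α(G)] may be larger.)

E[α(G)] ≥ 317/2 ≈ 158.5000.


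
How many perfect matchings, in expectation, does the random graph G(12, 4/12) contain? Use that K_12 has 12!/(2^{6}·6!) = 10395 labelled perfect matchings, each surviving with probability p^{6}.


K_12 has 12!/(2^{6}·6!) = 10395 labelled perfect matchings.
For each such perfect matching H, let X_H = 1 if all 6 edges of H are present in G. Then P[X_H = 1] = p^{6} = (1/3)^{6} = 1/729.
By linearity: E[X] = Σ_H E[X_H] = 10395 · p^{6} = 10395 · 1/729 = 385/27.
Numerically: E[X] ≈ 14.3.

E[X] = 10395 · (1/3)^{6} = 385/27 ≈ 14.3.


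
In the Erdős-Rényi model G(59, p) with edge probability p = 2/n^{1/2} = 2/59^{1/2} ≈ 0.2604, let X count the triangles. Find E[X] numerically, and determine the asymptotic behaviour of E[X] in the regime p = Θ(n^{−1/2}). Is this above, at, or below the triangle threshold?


Number of potential triangles: C(59, 3) = 32509.
Each occurs with probability p³ ≈ (0.2604)³ ≈ 1.765273e-02.
By linearity: E[X] = C(59, 3)·p³ ≈ 32509 · 1.765273e-02 ≈ 573.8727.
Since α = 1/2 < 1, p = c/n^{1/2} ≫ 1/n is above the triangle threshold p ~ 1/n. Asymptotically E[X] ~ (c³/6)·n^{3(1−α)} = (2³/6)·n^{1.5} → ∞; triangles are abundant w.h.p.

E[X] ≈ 573.8727; in regime p = Θ(1/n^{1/2}) E[X] diverges (above the triangle threshold p ~ 1/n).


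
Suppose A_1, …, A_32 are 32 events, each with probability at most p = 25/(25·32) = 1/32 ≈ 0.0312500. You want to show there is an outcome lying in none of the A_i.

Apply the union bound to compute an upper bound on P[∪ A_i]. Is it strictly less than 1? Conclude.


Union bound: P[∪_{i=1}^{32} A_i] ≤ Σ_i P[A_i] ≤ 32·p = 32·(1/32) = 1.
Numerically: 1 ≈ 1.0000000.
Is 1 < 1? NO.
Since the bound 1 is ≥ 1, the union bound is uninformative here; it does NOT by itself certify existence.

32·p = 1 ≈ 1.0000000; existence NOT certified by the union bound.


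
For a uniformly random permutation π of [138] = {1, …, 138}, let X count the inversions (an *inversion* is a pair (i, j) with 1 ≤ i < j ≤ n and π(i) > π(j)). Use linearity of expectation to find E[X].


Write X = Σ X_I over the C(138, 2) = 9453 pairs i < j, with X_I the indicator of one inversion.
There are 9453 indicators.
For each fixed pair i < j, the values π(i) and π(j) are two distinct elements of {1, …, 138} in uniformly random order; by symmetry P[π(i) > π(j)] = 1/2.
By linearity: E[X] = 9453 · (1/2) = C(138, 2) · (1/2) = 9453/2 = 9453/2 ≈ 4726.50000.

E[X] = 9453/2 = 4726.50000.


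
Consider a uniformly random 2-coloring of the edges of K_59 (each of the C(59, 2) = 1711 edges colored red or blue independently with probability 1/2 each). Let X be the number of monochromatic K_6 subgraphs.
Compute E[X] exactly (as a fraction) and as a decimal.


Let X = Σ_S X_S over the C(59, 6) = 45057474 subsets S of size 6, where X_S = 1 if the K_6 on S is monochromatic.
For a fixed S, the K_6 on S has C(6, 2) = 15 edges. P[all 15 edges red] = (1/2)^15, and likewise for blue, so P[monochromatic] = 2·(1/2)^15 = 2^{1 − 15} = 1/16384.
By linearity of expectation: E[X] = C(59, 6) · 2^{1 − 15} = 45057474 · 1/16384 = 22528737/8192.
Numerically: E[X] ≈ 2750.0900.

E[X] = C(59,6)·2^(1−C(6,2)) = 22528737/8192 ≈ 2750.0900.


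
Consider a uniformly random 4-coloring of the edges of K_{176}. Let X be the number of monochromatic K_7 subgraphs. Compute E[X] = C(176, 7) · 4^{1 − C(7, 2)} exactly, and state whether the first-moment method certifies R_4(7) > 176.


E[X] = C(176, 7) · 4^{1 − 21} = 919790691600 · 4^{−20} = 919790691600/1099511627776.
As a reduced fraction: E[X] = 57486918225/68719476736 ≈ 0.83654.
Is E[X] < 1? YES.
Since E[X] < 1, there exists a 4-coloring of K_{176} with no monochromatic K_7; hence R_4(7) > 176.

E[X] = 57486918225/68719476736 ≈ 0.83654; E[X] < 1, so R_4(7) > 176.


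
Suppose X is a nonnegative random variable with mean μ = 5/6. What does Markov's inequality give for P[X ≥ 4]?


μ = E[X] = 5/6, a = 4.
Markov: P[X ≥ 4] ≤ μ/a = (5/6)/4 = 5/24.
Numerically: ≈ 0.20833.
(Since a = 4 > μ = 0.83333, the bound 5/24 is < 1 and informative.)

P[X ≥ 4] ≤ 5/24 ≈ 0.20833.


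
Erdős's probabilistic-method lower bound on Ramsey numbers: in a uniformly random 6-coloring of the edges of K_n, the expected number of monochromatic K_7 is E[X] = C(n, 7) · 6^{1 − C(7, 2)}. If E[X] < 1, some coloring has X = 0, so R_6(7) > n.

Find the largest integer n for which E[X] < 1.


We need C(n, 7) · 6^{1 − 21} < 1, i.e. C(n, 7) < 6^{21 − 1} = 3656158440062976.
Check values of n near the boundary:
  n = 567: C(567, 7) = 3601671315933933; 3601671315933933 < 3656158440062976? YES
  n = 568: C(568, 7) = 3646611956239704; 3646611956239704 < 3656158440062976? YES
  n = 569: C(569, 7) = 3692032389858348; 3692032389858348 < 3656158440062976? NO
The largest n with C(n, 7) < 3656158440062976 is n = 568 (where E[X] = 16882462760369/16926659444736 ≈ 0.997). Hence R_6(7) > 568, i.e. R_6(7) ≥ 569.

Largest n = 568; hence R_6(7) > 568.


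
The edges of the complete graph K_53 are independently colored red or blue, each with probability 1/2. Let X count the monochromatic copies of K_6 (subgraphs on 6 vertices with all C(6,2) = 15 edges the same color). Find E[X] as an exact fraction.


Let X = Σ_S X_S over the C(53, 6) = 22957480 subsets S of size 6, where X_S = 1 if the K_6 on S is monochromatic.
For a fixed S, the K_6 on S has C(6, 2) = 15 edges. P[all 15 edges red] = (1/2)^15, and likewise for blue, so P[monochromatic] = 2·(1/2)^15 = 2^{1 − 15} = 1/16384.
By linearity of expectation: E[X] = C(53, 6) · 2^{1 − 15} = 22957480 · 1/16384 = 2869685/2048.
Numerically: E[X] ≈ 1401.213379.

E[X] = C(53,6)·2^(1−C(6,2)) = 2869685/2048 ≈ 1401.213379.


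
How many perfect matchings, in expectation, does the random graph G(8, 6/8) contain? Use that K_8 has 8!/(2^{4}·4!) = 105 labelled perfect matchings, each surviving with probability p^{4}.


K_8 has 8!/(2^{4}·4!) = 105 labelled perfect matchings.
For each such perfect matching H, let X_H = 1 if all 4 edges of H are present in G. Then P[X_H = 1] = p^{4} = (3/4)^{4} = 81/256.
By linearity: E[X] = Σ_H E[X_H] = 105 · p^{4} = 105 · 81/256 = 8505/256.
Numerically: E[X] ≈ 33.2.

E[X] = 105 · (3/4)^{4} = 8505/256 ≈ 33.2.


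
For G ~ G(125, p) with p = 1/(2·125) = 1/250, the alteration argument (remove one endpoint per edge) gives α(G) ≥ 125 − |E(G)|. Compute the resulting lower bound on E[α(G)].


E[|E(G)|] = C(125, 2)·p = 7750 · (1/250) = 31.
E[α(G)] ≥ n − E[|E(G)|] = 125 − 31 = 94.
Numerically: ≈ 94.000000.
(This is only a lower bound; the true E[α(G)] may be larger.)

E[α(G)] ≥ 94 ≈ 94.000000.


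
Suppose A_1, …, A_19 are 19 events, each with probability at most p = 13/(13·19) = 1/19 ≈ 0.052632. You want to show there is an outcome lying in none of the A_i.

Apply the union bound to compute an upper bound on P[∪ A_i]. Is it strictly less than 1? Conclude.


Union bound: P[∪_{i=1}^{19} A_i] ≤ Σ_i P[A_i] ≤ 19·p = 19·(1/19) = 1.
Numerically: 1 ≈ 1.000000.
Is 1 < 1? NO.
Since the bound 1 is ≥ 1, the union bound is uninformative here; it does NOT by itself certify existence.

19·p = 1 ≈ 1.000000; existence NOT certified by the union bound.


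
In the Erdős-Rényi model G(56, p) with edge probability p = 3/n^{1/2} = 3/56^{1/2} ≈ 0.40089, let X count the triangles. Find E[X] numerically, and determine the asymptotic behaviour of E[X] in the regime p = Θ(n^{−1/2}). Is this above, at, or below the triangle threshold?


Number of potential triangles: C(56, 3) = 27720.
Each occurs with probability p³ ≈ (0.40089)³ ≈ 6.4429049e-02.
By linearity: E[X] = C(56, 3)·p³ ≈ 27720 · 6.4429049e-02 ≈ 1785.97325.
Since α = 1/2 < 1, p = c/n^{1/2} ≫ 1/n is above the triangle threshold p ~ 1/n. Asymptotically E[X] ~ (c³/6)·n^{3(1−α)} = (3³/6)·n^{1.5} → ∞; triangles are abundant w.h.p.

E[X] ≈ 1785.97325; in regime p = Θ(1/n^{1/2}) E[X] diverges (above the triangle threshold p ~ 1/n).


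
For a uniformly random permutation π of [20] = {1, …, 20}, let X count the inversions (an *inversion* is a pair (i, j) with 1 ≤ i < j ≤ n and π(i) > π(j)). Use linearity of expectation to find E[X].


Write X = Σ X_I over the C(20, 2) = 190 pairs i < j, with X_I the indicator of one inversion.
There are 190 indicators.
For each fixed pair i < j, the values π(i) and π(j) are two distinct elements of {1, …, 20} in uniformly random order; by symmetry P[π(i) > π(j)] = 1/2.
By linearity: E[X] = 190 · (1/2) = C(20, 2) · (1/2) = 190/2 = 95 ≈ 95.000.

E[X] = 95 = 95.000.


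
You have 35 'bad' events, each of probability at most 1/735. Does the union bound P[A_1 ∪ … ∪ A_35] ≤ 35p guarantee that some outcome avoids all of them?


Union bound: P[∪_{i=1}^{35} A_i] ≤ Σ_i P[A_i] ≤ 35·p = 35·(1/735) = 1/21.
Numerically: 1/21 ≈ 0.0476190.
Is 1/21 < 1? YES.
Since P[∪ A_i] ≤ 1/21 < 1, the complement has P[∩ A_i^c] ≥ 1 − 1/21 = 20/21 > 0, so some outcome avoids every A_i.

35·p = 1/21 ≈ 0.0476190; existence CERTIFIED by the union bound.


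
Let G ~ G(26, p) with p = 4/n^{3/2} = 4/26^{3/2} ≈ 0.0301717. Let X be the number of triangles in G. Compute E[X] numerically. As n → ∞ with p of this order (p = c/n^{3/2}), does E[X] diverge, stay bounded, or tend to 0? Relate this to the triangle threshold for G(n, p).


Number of potential triangles: C(26, 3) = 2600.
Each occurs with probability p³ ≈ (0.0301717)³ ≈ 2.74662841e-05.
By linearity: E[X] = C(26, 3)·p³ ≈ 2600 · 2.74662841e-05 ≈ 0.071412.
Since α = 3/2 > 1, p = c/n^{3/2} = o(1/n) is below the triangle threshold p ~ 1/n. Asymptotically E[X] ~ (c³/6)·n^{3(1−α)} = (4³/6)·n^{-1.5} → 0, so by Markov's inequality G has no triangles w.h.p.

E[X] ≈ 0.071412; in regime p = Θ(1/n^{3/2}) E[X] tends to 0 (below the triangle threshold p ~ 1/n).


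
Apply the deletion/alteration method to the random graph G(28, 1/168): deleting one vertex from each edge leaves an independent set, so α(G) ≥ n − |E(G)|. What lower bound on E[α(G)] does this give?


E[|E(G)|] = C(28, 2)·p = 378 · (1/168) = 9/4.
E[α(G)] ≥ n − E[|E(G)|] = 28 − 9/4 = 103/4.
Numerically: ≈ 25.750.
(This is only a lower bound; the true E[α(G)] may be larger.)

E[α(G)] ≥ 103/4 ≈ 25.750.


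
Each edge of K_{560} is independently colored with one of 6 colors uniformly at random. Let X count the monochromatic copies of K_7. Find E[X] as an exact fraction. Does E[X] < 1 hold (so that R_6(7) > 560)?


E[X] = C(560, 7) · 6^{1 − 21} = 3300169391659920 · 6^{−20} = 3300169391659920/3656158440062976.
As a reduced fraction: E[X] = 68753528992915/76169967501312 ≈ 0.90263.
Is E[X] < 1? YES.
Since E[X] < 1, there exists a 6-coloring of K_{560} with no monochromatic K_7; hence R_6(7) > 560.

E[X] = 68753528992915/76169967501312 ≈ 0.90263; E[X] < 1, so R_6(7) > 560.


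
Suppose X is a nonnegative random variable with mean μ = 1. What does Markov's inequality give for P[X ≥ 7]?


μ = E[X] = 1, a = 7.
Markov: P[X ≥ 7] ≤ μ/a = (1)/7 = 1/7.
Numerically: ≈ 0.142857.
(Since a = 7 > μ = 1.000000, the bound 1/7 is < 1 and informative.)

P[X ≥ 7] ≤ 1/7 ≈ 0.142857.


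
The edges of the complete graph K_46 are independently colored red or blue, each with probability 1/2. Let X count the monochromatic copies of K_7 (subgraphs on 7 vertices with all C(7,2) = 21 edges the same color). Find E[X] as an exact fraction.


Let X = Σ_S X_S over the C(46, 7) = 53524680 subsets S of size 7, where X_S = 1 if the K_7 on S is monochromatic.
For a fixed S, the K_7 on S has C(7, 2) = 21 edges. P[all 21 edges red] = (1/2)^21, and likewise for blue, so P[monochromatic] = 2·(1/2)^21 = 2^{1 − 21} = 1/1048576.
By linearity: E[X] = C(46, 7) · 2^{1 − 21} = 53524680 · 1/1048576 = 6690585/131072.
Numerically: E[X] ≈ 51.045113.

E[X] = C(46,7)·2^(1−C(7,2)) = 6690585/131072 ≈ 51.045113.


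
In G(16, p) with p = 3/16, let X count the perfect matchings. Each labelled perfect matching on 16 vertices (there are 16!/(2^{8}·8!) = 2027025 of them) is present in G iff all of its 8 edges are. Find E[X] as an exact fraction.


K_16 has 16!/(2^{8}·8!) = 2027025 labelled perfect matchings.
For each such perfect matching H, let X_H = 1 if all 8 edges of H are present in G. Then P[X_H = 1] = p^{8} = (3/16)^{8} = 6561/4294967296.
By linearity of expectation: E[X] = Σ_H E[X_H] = 2027025 · p^{8} = 2027025 · 6561/4294967296 = 13299311025/4294967296.
Numerically: E[X] ≈ 3.0965.

E[X] = 2027025 · (3/16)^{8} = 13299311025/4294967296 ≈ 3.0965.


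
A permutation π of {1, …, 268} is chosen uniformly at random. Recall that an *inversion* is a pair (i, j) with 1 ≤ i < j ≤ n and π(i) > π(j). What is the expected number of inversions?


Write X = Σ X_I over the C(268, 2) = 35778 pairs i < j, with X_I the indicator of one inversion.
There are 35778 indicators.
For each fixed pair i < j, the values π(i) and π(j) are two distinct elements of {1, …, 268} in uniformly random order; by symmetry P[π(i) > π(j)] = 1/2.
By linearity: E[X] = 35778 · (1/2) = C(268, 2) · (1/2) = 35778/2 = 17889 ≈ 17889.000.

E[X] = 17889 = 17889.000.


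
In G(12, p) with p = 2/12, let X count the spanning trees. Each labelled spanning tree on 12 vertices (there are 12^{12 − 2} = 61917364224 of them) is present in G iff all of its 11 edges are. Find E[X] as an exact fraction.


K_12 has 12^{12 − 2} = 61917364224 labelled spanning trees.
For each such spanning tree H, let X_H = 1 if all 11 edges of H are present in G. Then P[X_H = 1] = p^{11} = (1/6)^{11} = 1/362797056.
By linearity of expectation: E[X] = Σ_H E[X_H] = 61917364224 · p^{11} = 61917364224 · 1/362797056 = 512/3.
Numerically: E[X] ≈ 170.7.

E[X] = 61917364224 · (1/6)^{11} = 512/3 ≈ 170.7.


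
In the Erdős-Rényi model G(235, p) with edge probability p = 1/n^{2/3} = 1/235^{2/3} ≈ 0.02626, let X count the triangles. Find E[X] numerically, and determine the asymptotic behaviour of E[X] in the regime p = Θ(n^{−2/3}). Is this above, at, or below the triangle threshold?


Number of potential triangles: C(235, 3) = 2135445.
Each occurs with probability p³ ≈ (0.02626)³ ≈ 1.810774e-05.
By linearity: E[X] = C(235, 3)·p³ ≈ 2135445 · 1.810774e-05 ≈ 38.6681.
Since α = 2/3 < 1, p = c/n^{2/3} ≫ 1/n is above the triangle threshold p ~ 1/n. Asymptotically E[X] ~ (c³/6)·n^{3(1−α)} = (1³/6)·n^{1} → ∞; triangles are abundant w.h.p.

E[X] ≈ 38.6681; in regime p = Θ(1/n^{2/3}) E[X] diverges (above the triangle threshold p ~ 1/n).


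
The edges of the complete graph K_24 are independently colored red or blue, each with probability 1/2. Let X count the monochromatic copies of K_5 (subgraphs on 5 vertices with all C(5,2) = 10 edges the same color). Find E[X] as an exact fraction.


Let X = Σ_S X_S over the C(24, 5) = 42504 subsets S of size 5, where X_S = 1 if the K_5 on S is monochromatic.
For a fixed S, the K_5 on S has C(5, 2) = 10 edges. P[all 10 edges red] = (1/2)^10, and likewise for blue, so P[monochromatic] = 2·(1/2)^10 = 2^{1 − 10} = 1/512.
By linearity of expectation: E[X] = C(24, 5) · 2^{1 − 10} = 42504 · 1/512 = 5313/64.
Numerically: E[X] ≈ 83.016.

E[X] = C(24,5)·2^(1−C(5,2)) = 5313/64 ≈ 83.016.


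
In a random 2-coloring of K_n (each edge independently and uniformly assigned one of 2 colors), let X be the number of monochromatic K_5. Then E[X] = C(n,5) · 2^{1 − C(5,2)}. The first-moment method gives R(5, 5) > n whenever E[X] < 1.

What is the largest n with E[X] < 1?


We need C(n, 5) · 2^{1 − 10} < 1, i.e. C(n, 5) < 2^{10 − 1} = 512.
Check values of n near the boundary:
  n = 7: C(7, 5) = 21; 21 < 512? YES
  n = 8: C(8, 5) = 56; 56 < 512? YES
  n = 9: C(9, 5) = 126; 126 < 512? YES
  n = 10: C(10, 5) = 252; 252 < 512? YES
  n = 11: C(11, 5) = 462; 462 < 512? YES
  n = 12: C(12, 5) = 792; 792 < 512? NO
  n = 13: C(13, 5) = 1287; 1287 < 512? NO
The largest n with C(n, 5) < 512 is n = 11 (where E[X] = 231/256 ≈ 0.9023438). Hence R(5, 5) > 11, i.e. R(5, 5) ≥ 12.

Largest n = 11; hence R(5, 5) > 11.
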